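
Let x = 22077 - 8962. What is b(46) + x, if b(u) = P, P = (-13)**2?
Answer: 13284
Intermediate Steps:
P = 169
b(u) = 169
x = 13115
b(46) + x = 169 + 13115 = 13284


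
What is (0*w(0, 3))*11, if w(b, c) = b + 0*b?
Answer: 0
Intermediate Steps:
w(b, c) = b (w(b, c) = b + 0 = b)
(0*w(0, 3))*11 = (0*0)*11 = 0*11 = 0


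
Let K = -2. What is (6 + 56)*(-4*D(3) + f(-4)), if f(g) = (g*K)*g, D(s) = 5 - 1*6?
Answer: -1736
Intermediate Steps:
D(s) = -1 (D(s) = 5 - 6 = -1)
f(g) = -2*g² (f(g) = (g*(-2))*g = (-2*g)*g = -2*g²)
(6 + 56)*(-4*D(3) + f(-4)) = (6 + 56)*(-4*(-1) - 2*(-4)²) = 62*(4 - 2*16) = 62*(4 - 32) = 62*(-28) = -1736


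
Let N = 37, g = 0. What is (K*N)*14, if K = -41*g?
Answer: 0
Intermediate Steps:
K = 0 (K = -41*0 = 0)
(K*N)*14 = (0*37)*14 = 0*14 = 0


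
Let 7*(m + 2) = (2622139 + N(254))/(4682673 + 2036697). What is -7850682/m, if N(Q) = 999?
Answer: 26375818555170/6532003 ≈ 4.0379e+6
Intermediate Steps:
m = -6532003/3359685 (m = -2 + ((2622139 + 999)/(4682673 + 2036697))/7 = -2 + (2623138/6719370)/7 = -2 + (2623138*(1/6719370))/7 = -2 + (⅐)*(187367/479955) = -2 + 187367/3359685 = -6532003/3359685 ≈ -1.9442)
-7850682/m = -7850682/(-6532003/3359685) = -7850682*(-3359685/6532003) = 26375818555170/6532003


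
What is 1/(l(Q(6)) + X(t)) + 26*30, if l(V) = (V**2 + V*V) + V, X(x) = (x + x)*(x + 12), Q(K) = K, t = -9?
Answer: 18721/24 ≈ 780.04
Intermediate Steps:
X(x) = 2*x*(12 + x) (X(x) = (2*x)*(12 + x) = 2*x*(12 + x))
l(V) = V + 2*V**2 (l(V) = (V**2 + V**2) + V = 2*V**2 + V = V + 2*V**2)
1/(l(Q(6)) + X(t)) + 26*30 = 1/(6*(1 + 2*6) + 2*(-9)*(12 - 9)) + 26*30 = 1/(6*(1 + 12) + 2*(-9)*3) + 780 = 1/(6*13 - 54) + 780 = 1/(78 - 54) + 780 = 1/24 + 780 = 18721/24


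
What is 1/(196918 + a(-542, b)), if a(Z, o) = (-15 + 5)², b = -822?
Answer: 1/197018 ≈ 5.0757e-6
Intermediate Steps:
a(Z, o) = 100 (a(Z, o) = (-10)² = 100)
1/(196918 + a(-542, b)) = 1/(196918 + 100) = 1/197018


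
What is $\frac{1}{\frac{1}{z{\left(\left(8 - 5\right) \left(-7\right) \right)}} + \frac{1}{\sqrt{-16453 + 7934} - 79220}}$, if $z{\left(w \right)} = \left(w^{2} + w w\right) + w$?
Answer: $\frac{1781583639213}{2046713800} + \frac{247107 i \sqrt{8519}}{2046713800} \approx 870.46 + 0.011144 i$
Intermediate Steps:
$z{\left(w \right)} = w + 2 w^{2}$ ($z{\left(w \right)} = \left(w^{2} + w^{2}\right) + w = 2 w^{2} + w = w + 2 w^{2}$)
$\frac{1}{\frac{1}{z{\left(\left(8 - 5\right) \left(-7\right) \right)}} + \frac{1}{\sqrt{-16453 + 7934} - 79220}} = \frac{1}{\frac{1}{\left(8 - 5\right) \left(-7\right) \left(1 + 2 \left(8 - 5\right) \left(-7\right)\right)} + \frac{1}{\sqrt{-16453 + 7934} - 79220}} = \frac{1}{\frac{1}{3 \left(-7\right) \left(1 + 2 \cdot 3 \left(-7\right)\right)} + \frac{1}{\sqrt{-8519} - 79220}} = \frac{1}{\frac{1}{\left(-21\right) \left(1 + 2 \left(-21\right)\right)} + \frac{1}{i \sqrt{8519} - 79220}} = \frac{1}{\frac{1}{\left(-21\right) \left(1 - 42\right)} + \frac{1}{-79220 + i \sqrt{8519}}} = \frac{1}{\frac{1}{\left(-21\right) \left(-41\right)} + \frac{1}{-79220 + i \sqrt{8519}}} = \frac{1}{\frac{1}{861} + \frac{1}{-79220 + i \sqrt{8519}}}$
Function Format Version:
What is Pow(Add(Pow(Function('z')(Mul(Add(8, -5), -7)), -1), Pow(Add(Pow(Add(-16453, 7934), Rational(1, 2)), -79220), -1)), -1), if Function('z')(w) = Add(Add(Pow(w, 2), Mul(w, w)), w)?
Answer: Add(Rational(1781583639213, 2046713800), Mul(Rational(247107, 2046713800), I, Pow(8519, Rational(1, 2)))) ≈ Add(870.46, Mul(0.011144, I))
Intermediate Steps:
Function('z')(w) = Add(w, Mul(2, Pow(w, 2))) (Function('z')(w) = Add(Add(Pow(w, 2), Pow(w, 2)), w) = Add(Mul(2, Pow(w, 2)), w) = Add(w, Mul(2, Pow(w, 2))))
Pow(Add(Pow(Function('z')(Mul(Add(8, -5), -7)), -1), Pow(Add(Pow(Add(-16453, 7934), Rational(1, 2)), -79220), -1)), -1) = Pow(Add(Pow(Mul(Mul(Add(8, -5), -7), Add(1, Mul(2, Mul(Add(8, -5), -7)))), -1), Pow(Add(Pow(Add(-16453, 7934), Rational(1, 2)), -79220), -1)), -1) = Pow(Add(Pow(Mul(Mul(3, -7), Add(1, Mul(2, Mul(3, -7)))), -1), Pow(Add(Pow(-8519, Rational(1, 2)), -79220), -1)), -1) = Pow(Add(Pow(Mul(-21, Add(1, Mul(2, -21))), -1), Pow(Add(Mul(I, Pow(8519, Rational(1, 2))), -79220), -1)), -1) = Pow(Add(Pow(Mul(-21, Add(1, -42)), -1), Pow(Add(-79220, Mul(I, Pow(8519, Rational(1, 2)))), -1)), -1) = Pow(Add(Pow(Mul(-21, -41), -1), Pow(Add(-79220, Mul(I, Pow(8519, Rational(1, 2)))), -1)), -1) = Pow(Add(Pow(861, -1), Pow(Add(-79220, Mul(I, Pow(8519, Rational(1, 2)))), -1)), -1) = Pow(Add(Rational(1, 861), Pow(Add(-79220, Mul(I, Pow(8519, Rational(1, 2)))), -1)), -1)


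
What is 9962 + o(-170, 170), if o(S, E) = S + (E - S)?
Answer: 10132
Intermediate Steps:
o(S, E) = E
9962 + o(-170, 170) = 9962 + 170 = 10132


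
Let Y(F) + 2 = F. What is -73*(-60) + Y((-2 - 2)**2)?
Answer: 4394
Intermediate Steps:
Y(F) = -2 + F
-73*(-60) + Y((-2 - 2)**2) = -73*(-60) + (-2 + (-2 - 2)**2) = 4380 + (-2 + (-4)**2) = 4380 + (-2 + 16) = 4380 + 14 = 4394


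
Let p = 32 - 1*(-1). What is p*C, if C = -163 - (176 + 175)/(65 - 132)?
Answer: -348810/67 ≈ -5206.1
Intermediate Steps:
p = 33 (p = 32 + 1 = 33)
C = -10570/67 (C = -163 - 351/(-67) = -163 - 351*(-1)/67 = -163 - 1*(-351/67) = -163 + 351/67 = -10570/67 ≈ -157.76)
p*C = 33*(-10570/67) = -348810/67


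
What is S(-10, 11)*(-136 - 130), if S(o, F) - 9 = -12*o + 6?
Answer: -35910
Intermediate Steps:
S(o, F) = 15 - 12*o (S(o, F) = 9 + (-12*o + 6) = 9 + (6 - 12*o) = 15 - 12*o)
S(-10, 11)*(-136 - 130) = (15 - 12*(-10))*(-136 - 130) = (15 + 120)*(-266) = 135*(-266) = -35910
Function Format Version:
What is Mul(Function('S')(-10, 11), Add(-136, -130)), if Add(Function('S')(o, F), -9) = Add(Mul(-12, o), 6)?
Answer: -35910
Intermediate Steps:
Function('S')(o, F) = Add(15, Mul(-12, o)) (Function('S')(o, F) = Add(9, Add(Mul(-12, o), 6)) = Add(9, Add(6, Mul(-12, o))) = Add(15, Mul(-12, o)))
Mul(Function('S')(-10, 11), Add(-136, -130)) = Mul(Add(15, Mul(-12, -10)), Add(-136, -130)) = Mul(Add(15, 120), -266) = Mul(135, -266) = -35910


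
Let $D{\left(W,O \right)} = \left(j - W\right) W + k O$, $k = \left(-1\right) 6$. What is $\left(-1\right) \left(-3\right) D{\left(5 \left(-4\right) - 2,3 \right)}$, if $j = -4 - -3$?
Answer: $-1440$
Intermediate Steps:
$j = -1$ ($j = -4 + 3 = -1$)
$k = -6$
$D{\left(W,O \right)} = - 6 O + W \left(-1 - W\right)$ ($D{\left(W,O \right)} = \left(-1 - W\right) W - 6 O = W \left(-1 - W\right) - 6 O = - 6 O + W \left(-1 - W\right)$)
$\left(-1\right) \left(-3\right) D{\left(5 \left(-4\right) - 2,3 \right)} = \left(-1\right) \left(-3\right) \left(- (5 \left(-4\right) - 2) - \left(5 \left(-4\right) - 2\right)^{2} - 18\right) = 3 \left(- (-20 - 2) - \left(-20 - 2\right)^{2} - 18\right) = 3 \left(\left(-1\right) \left(-22\right) - \left(-22\right)^{2} - 18\right) = 3 \left(22 - 484 - 18\right) = 3 \left(-480\right) = -1440$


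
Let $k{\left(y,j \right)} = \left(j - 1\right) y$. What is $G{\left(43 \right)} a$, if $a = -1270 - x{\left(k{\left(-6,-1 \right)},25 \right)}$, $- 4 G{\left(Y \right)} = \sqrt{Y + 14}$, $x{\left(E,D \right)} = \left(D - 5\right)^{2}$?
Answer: $\frac{835 \sqrt{57}}{2} \approx 3152.1$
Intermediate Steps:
$k{\left(y,j \right)} = y \left(-1 + j\right)$ ($k{\left(y,j \right)} = \left(-1 + j\right) y = y \left(-1 + j\right)$)
$x{\left(E,D \right)} = \left(-5 + D\right)^{2}$
$G{\left(Y \right)} = - \frac{\sqrt{14 + Y}}{4}$ ($G{\left(Y \right)} = - \frac{\sqrt{Y + 14}}{4} = - \frac{\sqrt{14 + Y}}{4}$)
$a = -1670$ ($a = -1270 - \left(-5 + 25\right)^{2} = -1270 - 20^{2} = -1270 - 400 = -1670$)
$G{\left(43 \right)} a = - \frac{\sqrt{14 + 43}}{4} \left(-1670\right) = - \frac{\sqrt{57}}{4} \left(-1670\right) = \frac{835 \sqrt{57}}{2}$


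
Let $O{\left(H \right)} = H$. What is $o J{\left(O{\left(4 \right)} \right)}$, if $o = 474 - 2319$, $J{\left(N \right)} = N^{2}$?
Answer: $-29520$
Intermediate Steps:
$o = -1845$
$o J{\left(O{\left(4 \right)} \right)} = - 1845 \cdot 4^{2} = \left(-1845\right) 16 = -29520$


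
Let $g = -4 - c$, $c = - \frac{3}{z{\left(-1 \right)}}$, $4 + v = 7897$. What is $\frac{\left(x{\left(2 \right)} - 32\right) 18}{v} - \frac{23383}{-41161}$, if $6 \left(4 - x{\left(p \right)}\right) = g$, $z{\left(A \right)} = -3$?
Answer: $\frac{54811430}{108294591} \approx 0.50613$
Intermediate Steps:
$v = 7893$ ($v = -4 + 7897 = 7893$)
$c = 1$ ($c = - \frac{3}{-3} = \left(-3\right) \left(- \frac{1}{3}\right) = 1$)
$g = -5$ ($g = -4 - 1 = -5$)
$x{\left(p \right)} = \frac{29}{6}$ ($x{\left(p \right)} = 4 - - \frac{5}{6} = 4 + \frac{5}{6} = \frac{29}{6}$)
$\frac{\left(x{\left(2 \right)} - 32\right) 18}{v} - \frac{23383}{-41161} = \frac{\left(\frac{29}{6} - 32\right) 18}{7893} - \frac{23383}{-41161} = \left(\frac{29}{6} - 32\right) 18 \cdot \frac{1}{7893} - - \frac{23383}{41161} = \left(- \frac{163}{6}\right) 18 \cdot \frac{1}{7893} + \frac{23383}{41161} = \left(-489\right) \frac{1}{7893} + \frac{23383}{41161} = - \frac{163}{2631} + \frac{23383}{41161} = \frac{54811430}{108294591}$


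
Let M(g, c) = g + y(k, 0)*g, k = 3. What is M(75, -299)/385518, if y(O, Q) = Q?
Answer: 25/128506 ≈ 0.00019454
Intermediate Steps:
M(g, c) = g (M(g, c) = g + 0*g = g + 0 = g)
M(75, -299)/385518 = 75/385518 = 75*(1/385518) = 25/128506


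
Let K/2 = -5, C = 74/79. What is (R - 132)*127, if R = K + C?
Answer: -1415288/79 ≈ -17915.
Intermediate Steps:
C = 74/79 (C = 74*(1/79) = 74/79 ≈ 0.93671)
K = -10 (K = 2*(-5) = -10)
R = -716/79 (R = -10 + 74/79 = -716/79 ≈ -9.0633)
(R - 132)*127 = (-716/79 - 132)*127 = -11144/79*127 = -1415288/79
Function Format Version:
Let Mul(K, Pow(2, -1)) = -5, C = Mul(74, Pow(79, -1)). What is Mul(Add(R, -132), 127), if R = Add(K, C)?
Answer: Rational(-1415288, 79) ≈ -17915.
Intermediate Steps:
C = Rational(74, 79) (C = Mul(74, Rational(1, 79)) = Rational(74, 79) ≈ 0.93671)
K = -10 (K = Mul(2, -5) = -10)
R = Rational(-716, 79) (R = Add(-10, Rational(74, 79)) = Rational(-716, 79) ≈ -9.0633)
Mul(Add(R, -132), 127) = Mul(Add(Rational(-716, 79), -132), 127) = Mul(Rational(-11144, 79), 127) = Rational(-1415288, 79)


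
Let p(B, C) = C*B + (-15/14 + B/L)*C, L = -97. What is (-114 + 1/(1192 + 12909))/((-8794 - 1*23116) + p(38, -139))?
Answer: 2183002654/708300886843 ≈ 0.0030820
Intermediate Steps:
p(B, C) = B*C + C*(-15/14 - B/97) (p(B, C) = C*B + (-15/14 + B/(-97))*C = B*C + (-15*1/14 + B*(-1/97))*C = B*C + (-15/14 - B/97)*C = B*C + C*(-15/14 - B/97))
(-114 + 1/(1192 + 12909))/((-8794 - 1*23116) + p(38, -139)) = (-114 + 1/(1192 + 12909))/((-8794 - 1*23116) + (3/1358)*(-139)*(-485 + 448*38)) = (-114 + 1/14101)/((-8794 - 23116) + (3/1358)*(-139)*(-485 + 17024)) = (-114 + 1/14101)/(-31910 + (3/1358)*(-139)*16539) = -1607513/(14101*(-31910 - 6896763/1358)) = -1607513/(14101*(-50230543/1358)) = -1607513/14101*(-1358/50230543) = 2183002654/708300886843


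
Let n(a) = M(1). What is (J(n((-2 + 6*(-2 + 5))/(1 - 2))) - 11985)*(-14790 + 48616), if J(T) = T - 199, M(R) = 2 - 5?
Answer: -412237462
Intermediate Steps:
M(R) = -3
n(a) = -3
J(T) = -199 + T
(J(n((-2 + 6*(-2 + 5))/(1 - 2))) - 11985)*(-14790 + 48616) = ((-199 - 3) - 11985)*(-14790 + 48616) = (-202 - 11985)*33826 = -12187*33826 = -412237462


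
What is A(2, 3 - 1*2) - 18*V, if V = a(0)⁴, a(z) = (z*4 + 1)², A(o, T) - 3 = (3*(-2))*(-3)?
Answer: 3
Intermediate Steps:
A(o, T) = 21 (A(o, T) = 3 + (3*(-2))*(-3) = 3 - 6*(-3) = 3 + 18 = 21)
a(z) = (1 + 4*z)² (a(z) = (4*z + 1)² = (1 + 4*z)²)
V = 1 (V = ((1 + 4*0)²)⁴ = ((1 + 0)²)⁴ = (1²)⁴ = 1⁴ = 1)
A(2, 3 - 1*2) - 18*V = 21 - 18*1 = 21 - 18 = 3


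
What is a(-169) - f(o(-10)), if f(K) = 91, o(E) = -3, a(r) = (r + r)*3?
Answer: -1105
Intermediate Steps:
a(r) = 6*r (a(r) = (2*r)*3 = 6*r)
a(-169) - f(o(-10)) = 6*(-169) - 1*91 = -1014 - 91 = -1105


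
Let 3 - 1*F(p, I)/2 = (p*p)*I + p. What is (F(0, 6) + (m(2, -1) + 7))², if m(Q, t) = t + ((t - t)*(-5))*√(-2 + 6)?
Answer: 144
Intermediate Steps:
m(Q, t) = t (m(Q, t) = t + (0*(-5))*√4 = t + 0*2 = t + 0 = t)
F(p, I) = 6 - 2*p - 2*I*p² (F(p, I) = 6 - 2*((p*p)*I + p) = 6 - 2*(p²*I + p) = 6 - 2*(I*p² + p) = 6 - 2*(p + I*p²) = 6 + (-2*p - 2*I*p²) = 6 - 2*p - 2*I*p²)
(F(0, 6) + (m(2, -1) + 7))² = ((6 - 2*0 - 2*6*0²) + (-1 + 7))² = ((6 + 0 - 2*6*0) + 6)² = ((6 + 0 + 0) + 6)² = (6 + 6)² = 12² = 144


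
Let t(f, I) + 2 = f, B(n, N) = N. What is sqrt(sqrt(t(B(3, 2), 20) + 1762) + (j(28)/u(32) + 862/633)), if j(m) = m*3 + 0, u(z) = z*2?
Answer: sqrt(17144805 + 6411024*sqrt(1762))/2532 ≈ 6.6821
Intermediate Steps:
t(f, I) = -2 + f
u(z) = 2*z
j(m) = 3*m (j(m) = 3*m + 0 = 3*m)
sqrt(sqrt(t(B(3, 2), 20) + 1762) + (j(28)/u(32) + 862/633)) = sqrt(sqrt((-2 + 2) + 1762) + ((3*28)/((2*32)) + 862/633)) = sqrt(sqrt(0 + 1762) + (84/64 + 862*(1/633))) = sqrt(sqrt(1762) + (84*(1/64) + 862/633)) = sqrt(sqrt(1762) + (21/16 + 862/633)) = sqrt(sqrt(1762) + 27085/10128) = sqrt(27085/10128 + sqrt(1762))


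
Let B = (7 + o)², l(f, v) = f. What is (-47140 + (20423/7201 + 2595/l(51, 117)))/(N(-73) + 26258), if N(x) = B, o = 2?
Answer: -5764161324/3224341363 ≈ -1.7877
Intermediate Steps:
B = 81 (B = (7 + 2)² = 9² = 81)
N(x) = 81
(-47140 + (20423/7201 + 2595/l(51, 117)))/(N(-73) + 26258) = (-47140 + (20423/7201 + 2595/51))/(81 + 26258) = (-47140 + (20423*(1/7201) + 2595*(1/51)))/26339 = (-47140 + (20423/7201 + 865/17))*(1/26339) = (-47140 + 6576056/122417)*(1/26339) = -5764161324/122417*1/26339 = -5764161324/3224341363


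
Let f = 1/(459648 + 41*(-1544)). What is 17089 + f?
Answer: 6773122617/396344 ≈ 17089.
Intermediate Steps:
f = 1/396344 (f = 1/(459648 - 63304) = 1/396344 ≈ 2.5231e-6)
17089 + f = 17089 + 1/396344 = 6773122617/396344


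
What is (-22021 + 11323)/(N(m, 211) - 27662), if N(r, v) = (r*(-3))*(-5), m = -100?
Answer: 5349/14581 ≈ 0.36685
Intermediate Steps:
N(r, v) = 15*r (N(r, v) = -3*r*(-5) = 15*r)
(-22021 + 11323)/(N(m, 211) - 27662) = (-22021 + 11323)/(15*(-100) - 27662) = -10698/(-1500 - 27662) = -10698/(-29162) = -10698*(-1/29162) = 5349/14581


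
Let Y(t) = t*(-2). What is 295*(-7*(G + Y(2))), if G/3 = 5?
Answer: -22715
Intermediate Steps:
G = 15 (G = 3*5 = 15)
Y(t) = -2*t
295*(-7*(G + Y(2))) = 295*(-7*(15 - 2*2)) = 295*(-7*(15 - 4)) = 295*(-7*11) = 295*(-77) = -22715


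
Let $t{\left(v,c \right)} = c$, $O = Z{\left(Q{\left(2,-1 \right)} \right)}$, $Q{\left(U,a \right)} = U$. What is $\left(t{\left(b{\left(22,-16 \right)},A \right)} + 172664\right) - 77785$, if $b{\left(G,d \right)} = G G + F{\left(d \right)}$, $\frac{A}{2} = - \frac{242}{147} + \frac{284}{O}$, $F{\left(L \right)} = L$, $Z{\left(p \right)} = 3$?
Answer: $\frac{4658187}{49} \approx 95065.0$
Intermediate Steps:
$O = 3$
$A = \frac{9116}{49}$ ($A = 2 \left(- \frac{242}{147} + \frac{284}{3}\right) = 2 \cdot \frac{4558}{49} = \frac{9116}{49} \approx 186.04$)
$b{\left(G,d \right)} = d + G^{2}$ ($b{\left(G,d \right)} = G G + d = G^{2} + d = d + G^{2}$)
$\left(t{\left(b{\left(22,-16 \right)},A \right)} + 172664\right) - 77785 = \left(\frac{9116}{49} + 172664\right) - 77785 = \frac{8469652}{49} - 77785 = \frac{4658187}{49}$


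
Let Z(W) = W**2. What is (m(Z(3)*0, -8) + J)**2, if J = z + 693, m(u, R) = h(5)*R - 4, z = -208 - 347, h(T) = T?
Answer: 8836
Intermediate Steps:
z = -555
m(u, R) = -4 + 5*R (m(u, R) = 5*R - 4 = -4 + 5*R)
J = 138 (J = -555 + 693 = 138)
(m(Z(3)*0, -8) + J)**2 = ((-4 + 5*(-8)) + 138)**2 = ((-4 - 40) + 138)**2 = (-44 + 138)**2 = 94**2 = 8836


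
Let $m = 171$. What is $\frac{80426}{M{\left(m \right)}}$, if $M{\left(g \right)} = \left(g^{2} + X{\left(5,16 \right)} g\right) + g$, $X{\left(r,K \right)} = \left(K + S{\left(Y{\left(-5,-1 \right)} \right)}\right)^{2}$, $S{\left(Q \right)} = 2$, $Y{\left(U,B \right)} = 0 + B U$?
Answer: $\frac{40213}{42408} \approx 0.94824$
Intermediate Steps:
$Y{\left(U,B \right)} = B U$
$X{\left(r,K \right)} = \left(2 + K\right)^{2}$ ($X{\left(r,K \right)} = \left(K + 2\right)^{2} = \left(2 + K\right)^{2}$)
$M{\left(g \right)} = g^{2} + 325 g$ ($M{\left(g \right)} = \left(g^{2} + \left(2 + 16\right)^{2} g\right) + g = \left(g^{2} + 18^{2} g\right) + g = \left(g^{2} + 324 g\right) + g = g^{2} + 325 g$)
$\frac{80426}{M{\left(m \right)}} = \frac{80426}{171 \left(325 + 171\right)} = \frac{80426}{171 \cdot 496} = \frac{80426}{84816} = 80426 \cdot \frac{1}{84816} = \frac{40213}{42408}$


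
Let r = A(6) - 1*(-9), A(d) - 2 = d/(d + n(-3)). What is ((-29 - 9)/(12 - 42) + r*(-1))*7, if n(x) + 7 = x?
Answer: -1729/30 ≈ -57.633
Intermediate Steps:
n(x) = -7 + x
A(d) = 2 + d/(-10 + d) (A(d) = 2 + d/(d + (-7 - 3)) = 2 + d/(d - 10) = 2 + d/(-10 + d))
r = 19/2 (r = (-20 + 3*6)/(-10 + 6) - 1*(-9) = (-20 + 18)/(-4) + 9 = -¼*(-2) + 9 = ½ + 9 = 19/2 ≈ 9.5000)
((-29 - 9)/(12 - 42) + r*(-1))*7 = ((-29 - 9)/(12 - 42) + (19/2)*(-1))*7 = (-38/(-30) - 19/2)*7 = (-38*(-1/30) - 19/2)*7 = (19/15 - 19/2)*7 = -247/30*7 = -1729/30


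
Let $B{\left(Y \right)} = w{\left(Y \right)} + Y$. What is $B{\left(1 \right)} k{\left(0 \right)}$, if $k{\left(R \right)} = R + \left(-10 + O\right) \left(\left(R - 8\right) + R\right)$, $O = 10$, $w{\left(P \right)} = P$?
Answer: $0$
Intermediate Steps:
$k{\left(R \right)} = R$ ($k{\left(R \right)} = R + \left(-10 + 10\right) \left(\left(R - 8\right) + R\right) = R + 0 \left(\left(-8 + R\right) + R\right) = R + 0 \left(-8 + 2 R\right) = R + 0 = R$)
$B{\left(Y \right)} = 2 Y$ ($B{\left(Y \right)} = Y + Y = 2 Y$)
$B{\left(1 \right)} k{\left(0 \right)} = 2 \cdot 1 \cdot 0 = 2 \cdot 0 = 0$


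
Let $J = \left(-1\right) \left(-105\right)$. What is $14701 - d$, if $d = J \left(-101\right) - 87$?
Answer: $25393$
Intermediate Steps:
$J = 105$
$d = -10692$ ($d = 105 \left(-101\right) - 87 = -10605 - 87 = -10692$)
$14701 - d = 14701 - -10692 = 14701 + 10692 = 25393$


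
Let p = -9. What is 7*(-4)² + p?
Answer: 103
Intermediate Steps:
7*(-4)² + p = 7*(-4)² - 9 = 7*16 - 9 = 112 - 9 = 103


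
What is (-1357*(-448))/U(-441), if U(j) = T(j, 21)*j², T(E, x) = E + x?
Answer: -21712/2917215 ≈ -0.0074427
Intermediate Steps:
U(j) = j²*(21 + j) (U(j) = (j + 21)*j² = (21 + j)*j² = j²*(21 + j))
(-1357*(-448))/U(-441) = (-1357*(-448))/(((-441)²*(21 - 441))) = 607936/((194481*(-420))) = 607936/(-81682020) = 607936*(-1/81682020) = -21712/2917215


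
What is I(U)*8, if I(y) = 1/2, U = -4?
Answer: 4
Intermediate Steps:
I(y) = ½
I(U)*8 = (½)*8 = 4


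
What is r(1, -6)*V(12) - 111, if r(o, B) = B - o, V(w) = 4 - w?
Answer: -55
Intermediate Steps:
r(1, -6)*V(12) - 111 = (-6 - 1*1)*(4 - 1*12) - 111 = (-6 - 1)*(4 - 12) - 111 = -7*(-8) - 111 = 56 - 111 = -55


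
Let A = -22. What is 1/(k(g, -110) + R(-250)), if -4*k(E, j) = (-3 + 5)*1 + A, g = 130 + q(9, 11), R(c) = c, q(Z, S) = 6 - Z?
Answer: -1/245 ≈ -0.0040816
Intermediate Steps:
g = 127 (g = 130 + (6 - 1*9) = 130 + (6 - 9) = 130 - 3 = 127)
k(E, j) = 5 (k(E, j) = -((-3 + 5)*1 - 22)/4 = -(2*1 - 22)/4 = -(2 - 22)/4 = -¼*(-20) = 5)
1/(k(g, -110) + R(-250)) = 1/(5 - 250) = 1/(-245) = -1/245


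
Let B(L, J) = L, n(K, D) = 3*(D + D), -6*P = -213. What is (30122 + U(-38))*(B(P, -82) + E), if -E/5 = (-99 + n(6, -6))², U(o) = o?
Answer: -2740336518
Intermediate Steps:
P = 71/2 (P = -⅙*(-213) = 71/2 ≈ 35.500)
n(K, D) = 6*D (n(K, D) = 3*(2*D) = 6*D)
E = -91125 (E = -5*(-99 + 6*(-6))² = -5*(-99 - 36)² = -5*(-135)² = -5*18225 = -91125)
(30122 + U(-38))*(B(P, -82) + E) = (30122 - 38)*(71/2 - 91125) = 30084*(-182179/2) = -2740336518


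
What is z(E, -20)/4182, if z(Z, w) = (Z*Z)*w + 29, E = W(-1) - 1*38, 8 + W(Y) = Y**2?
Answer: -40471/4182 ≈ -9.6774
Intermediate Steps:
W(Y) = -8 + Y**2
E = -45 (E = (-8 + (-1)**2) - 1*38 = (-8 + 1) - 38 = -7 - 38 = -45)
z(Z, w) = 29 + w*Z**2 (z(Z, w) = Z**2*w + 29 = w*Z**2 + 29 = 29 + w*Z**2)
z(E, -20)/4182 = (29 - 20*(-45)**2)/4182 = (29 - 20*2025)*(1/4182) = (29 - 40500)*(1/4182) = -40471*1/4182 = -40471/4182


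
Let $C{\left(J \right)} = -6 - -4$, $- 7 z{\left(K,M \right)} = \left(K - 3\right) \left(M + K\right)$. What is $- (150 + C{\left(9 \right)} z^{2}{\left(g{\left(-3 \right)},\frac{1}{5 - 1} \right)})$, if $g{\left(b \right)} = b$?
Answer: $- \frac{13611}{98} \approx -138.89$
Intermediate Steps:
$z{\left(K,M \right)} = - \frac{\left(-3 + K\right) \left(K + M\right)}{7}$ ($z{\left(K,M \right)} = - \frac{\left(K - 3\right) \left(M + K\right)}{7} = - \frac{\left(-3 + K\right) \left(K + M\right)}{7}$)
$C{\left(J \right)} = -2$ ($C{\left(J \right)} = -6 + 4 = -2$)
$- (150 + C{\left(9 \right)} z^{2}{\left(g{\left(-3 \right)},\frac{1}{5 - 1} \right)}) = - (150 - 2 \left(- \frac{\left(-3\right)^{2}}{7} + \frac{3}{7} \left(-3\right) + \frac{3}{7 \left(5 - 1\right)} - - \frac{3}{7 \left(5 - 1\right)}\right)^{2}) = - (150 - 2 \left(\left(- \frac{1}{7}\right) 9 - \frac{9}{7} + \frac{3}{7 \cdot 4} - - \frac{3}{7 \cdot 4}\right)^{2}) = - (150 - 2 \left(- \frac{9}{7} - \frac{9}{7} + \frac{3}{7} \cdot \frac{1}{4} - \left(- \frac{3}{7}\right) \frac{1}{4}\right)^{2}) = - (150 - 2 \left(- \frac{9}{7} - \frac{9}{7} + \frac{3}{28} + \frac{3}{28}\right)^{2}) = - (150 - 2 \left(- \frac{33}{14}\right)^{2}) = - (150 - \frac{1089}{98}) = \left(-1\right) \frac{13611}{98} = - \frac{13611}{98}$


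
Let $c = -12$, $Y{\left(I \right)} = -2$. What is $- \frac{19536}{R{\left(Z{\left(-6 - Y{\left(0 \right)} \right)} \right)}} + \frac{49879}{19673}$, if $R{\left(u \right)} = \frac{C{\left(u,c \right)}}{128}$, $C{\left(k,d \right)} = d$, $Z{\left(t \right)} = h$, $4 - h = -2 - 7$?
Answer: $\frac{4099588311}{19673} \approx 2.0839 \cdot 10^{5}$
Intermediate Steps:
$h = 13$ ($h = 4 - \left(-2 - 7\right) = 4 - -9 = 4 + 9 = 13$)
$Z{\left(t \right)} = 13$
$R{\left(u \right)} = - \frac{3}{32}$ ($R{\left(u \right)} = - \frac{12}{128} = \left(-12\right) \frac{1}{128} = - \frac{3}{32}$)
$- \frac{19536}{R{\left(Z{\left(-6 - Y{\left(0 \right)} \right)} \right)}} + \frac{49879}{19673} = - \frac{19536}{- \frac{3}{32}} + \frac{49879}{19673} = \left(-19536\right) \left(- \frac{32}{3}\right) + 49879 \cdot \frac{1}{19673} = 208384 + \frac{49879}{19673} = \frac{4099588311}{19673}$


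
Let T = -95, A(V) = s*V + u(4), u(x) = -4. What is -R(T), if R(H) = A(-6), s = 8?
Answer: 52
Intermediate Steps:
A(V) = -4 + 8*V (A(V) = 8*V - 4 = -4 + 8*V)
R(H) = -52 (R(H) = -4 + 8*(-6) = -4 - 48 = -52)
-R(T) = -1*(-52) = 52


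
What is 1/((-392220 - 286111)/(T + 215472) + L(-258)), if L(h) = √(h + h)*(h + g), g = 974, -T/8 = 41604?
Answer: 79608926160/3643476752012267161 - 19723465267200*I*√129/3643476752012267161 ≈ 2.185e-8 - 6.1484e-5*I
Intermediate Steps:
T = -332832 (T = -8*41604 = -332832)
L(h) = √2*√h*(974 + h) (L(h) = √(h + h)*(h + 974) = √(2*h)*(974 + h) = (√2*√h)*(974 + h) = √2*√h*(974 + h))
1/((-392220 - 286111)/(T + 215472) + L(-258)) = 1/((-392220 - 286111)/(-332832 + 215472) + √2*√(-258)*(974 - 258)) = 1/(-678331/(-117360) + √2*(I*√258)*716) = 1/(-678331*(-1/117360) + 1432*I*√129) = 1/(678331/117360 + 1432*I*√129)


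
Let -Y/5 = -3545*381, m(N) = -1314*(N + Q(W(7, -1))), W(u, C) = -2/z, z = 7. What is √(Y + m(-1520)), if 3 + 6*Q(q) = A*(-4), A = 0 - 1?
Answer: 3*√972254 ≈ 2958.1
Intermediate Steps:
A = -1
W(u, C) = -2/7
Q(q) = ⅙ (Q(q) = -½ + (-1*(-4))/6 = -½ + (⅙)*4 = -½ + ⅔ = ⅙)
m(N) = -219 - 1314*N (m(N) = -1314*(N + ⅙) = -1314*(⅙ + N) = -219 - 1314*N)
Y = 6753225 (Y = -(-17725)*381 = -5*(-1350645) = 6753225)
√(Y + m(-1520)) = √(6753225 + (-219 - 1314*(-1520))) = √(6753225 + (-219 + 1997280)) = √(6753225 + 1997061) = √8750286 = 3*√972254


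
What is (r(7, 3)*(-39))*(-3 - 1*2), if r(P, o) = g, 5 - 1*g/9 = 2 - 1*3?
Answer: 10530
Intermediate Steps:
g = 54 (g = 45 - 9*(2 - 1*3) = 45 - 9*(2 - 3) = 45 - 9*(-1) = 45 + 9 = 54)
r(P, o) = 54
(r(7, 3)*(-39))*(-3 - 1*2) = (54*(-39))*(-3 - 1*2) = -2106*(-3 - 2) = -2106*(-5) = 10530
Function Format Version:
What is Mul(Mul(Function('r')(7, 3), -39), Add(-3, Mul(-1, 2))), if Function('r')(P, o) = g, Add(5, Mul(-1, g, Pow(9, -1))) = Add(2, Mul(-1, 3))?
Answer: 10530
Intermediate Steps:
g = 54 (g = Add(45, Mul(-9, Add(2, Mul(-1, 3)))) = Add(45, Mul(-9, Add(2, -3))) = Add(45, Mul(-9, -1)) = Add(45, 9) = 54)
Function('r')(P, o) = 54
Mul(Mul(Function('r')(7, 3), -39), Add(-3, Mul(-1, 2))) = Mul(Mul(54, -39), Add(-3, Mul(-1, 2))) = Mul(-2106, Add(-3, -2)) = Mul(-2106, -5) = 10530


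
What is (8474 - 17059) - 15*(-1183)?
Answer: 9160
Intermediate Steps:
(8474 - 17059) - 15*(-1183) = -8585 + 17745 = 9160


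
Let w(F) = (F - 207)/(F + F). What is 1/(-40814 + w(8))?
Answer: -16/653223 ≈ -2.4494e-5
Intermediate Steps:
w(F) = (-207 + F)/(2*F) (w(F) = (-207 + F)/((2*F)) = (-207 + F)*(1/(2*F)) = (-207 + F)/(2*F))
1/(-40814 + w(8)) = 1/(-40814 + (½)*(-207 + 8)/8) = 1/(-40814 + (½)*(⅛)*(-199)) = 1/(-40814 - 199/16) = 1/(-653223/16) = -16/653223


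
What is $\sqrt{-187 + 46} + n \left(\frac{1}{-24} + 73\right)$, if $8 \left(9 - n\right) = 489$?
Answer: $- \frac{243389}{64} + i \sqrt{141} \approx -3803.0 + 11.874 i$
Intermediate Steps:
$n = - \frac{417}{8}$ ($n = 9 - \frac{489}{8} = - \frac{417}{8} \approx -52.125$)
$\sqrt{-187 + 46} + n \left(\frac{1}{-24} + 73\right) = \sqrt{-187 + 46} - \frac{417 \left(\frac{1}{-24} + 73\right)}{8} = \sqrt{-141} - \frac{417 \left(- \frac{1}{24} + 73\right)}{8} = i \sqrt{141} - \frac{243389}{64} = - \frac{243389}{64} + i \sqrt{141}$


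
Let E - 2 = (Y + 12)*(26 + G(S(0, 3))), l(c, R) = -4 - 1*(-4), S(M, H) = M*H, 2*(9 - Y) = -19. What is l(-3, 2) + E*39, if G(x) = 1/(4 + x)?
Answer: 250419/8 ≈ 31302.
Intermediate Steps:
Y = 37/2 (Y = 9 - 1/2*(-19) = 9 + 19/2 = 37/2 ≈ 18.500)
S(M, H) = H*M
l(c, R) = 0 (l(c, R) = -4 + 4 = 0)
E = 6421/8 (E = 2 + (37/2 + 12)*(26 + 1/(4 + 3*0)) = 2 + 61*(26 + 1/(4 + 0))/2 = 2 + 61*(26 + 1/4)/2 = 2 + (61/2)*(105/4) = 2 + 6405/8 = 6421/8 ≈ 802.63)
l(-3, 2) + E*39 = 0 + (6421/8)*39 = 0 + 250419/8 = 250419/8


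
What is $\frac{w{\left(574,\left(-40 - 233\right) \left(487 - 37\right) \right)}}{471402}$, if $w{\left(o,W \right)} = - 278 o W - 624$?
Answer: $\frac{3267236596}{78567} \approx 41585.0$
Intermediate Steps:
$w{\left(o,W \right)} = -624 - 278 W o$ ($w{\left(o,W \right)} = - 278 W o - 624 = -624 - 278 W o$)
$\frac{w{\left(574,\left(-40 - 233\right) \left(487 - 37\right) \right)}}{471402} = \frac{-624 - 278 \left(-40 - 233\right) \left(487 - 37\right) 574}{471402} = \left(-624 - 278 \left(\left(-273\right) 450\right) 574\right) \frac{1}{471402} = \left(-624 - \left(-34152300\right) 574\right) \frac{1}{471402} = \left(-624 + 19603420200\right) \frac{1}{471402} = 19603419576 \cdot \frac{1}{471402} = \frac{3267236596}{78567}$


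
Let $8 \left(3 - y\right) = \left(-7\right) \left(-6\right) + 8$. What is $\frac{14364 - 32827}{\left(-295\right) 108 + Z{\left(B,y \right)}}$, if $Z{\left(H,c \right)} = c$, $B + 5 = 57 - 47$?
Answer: $\frac{73852}{127453} \approx 0.57944$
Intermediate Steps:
$y = - \frac{13}{4}$ ($y = 3 - \frac{\left(-7\right) \left(-6\right) + 8}{8} = 3 - \frac{42 + 8}{8} = 3 - \frac{25}{4} = - \frac{13}{4} \approx -3.25$)
$B = 5$ ($B = -5 + \left(57 - 47\right) = -5 + 10 = 5$)
$\frac{14364 - 32827}{\left(-295\right) 108 + Z{\left(B,y \right)}} = \frac{14364 - 32827}{\left(-295\right) 108 - \frac{13}{4}} = - \frac{18463}{-31860 - \frac{13}{4}} = - \frac{18463}{- \frac{127453}{4}} = \left(-18463\right) \left(- \frac{4}{127453}\right) = \frac{73852}{127453}$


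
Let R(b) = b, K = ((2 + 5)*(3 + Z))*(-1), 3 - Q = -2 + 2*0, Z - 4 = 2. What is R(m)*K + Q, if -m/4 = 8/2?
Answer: 1013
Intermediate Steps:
Z = 6 (Z = 4 + 2 = 6)
Q = 5 (Q = 3 - (-2 + 2*0) = 3 - (-2 + 0) = 3 - 1*(-2) = 3 + 2 = 5)
K = -63 (K = ((2 + 5)*(3 + 6))*(-1) = (7*9)*(-1) = 63*(-1) = -63)
m = -16 (m = -32/2 = -4*4 = -16)
R(m)*K + Q = -16*(-63) + 5 = 1008 + 5 = 1013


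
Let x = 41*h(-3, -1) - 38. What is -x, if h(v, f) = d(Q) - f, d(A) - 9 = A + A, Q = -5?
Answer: 38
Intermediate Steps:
d(A) = 9 + 2*A (d(A) = 9 + (A + A) = 9 + 2*A)
h(v, f) = -1 - f (h(v, f) = (9 + 2*(-5)) - f = (9 - 10) - f = -1 - f)
x = -38 (x = 41*(-1 - 1*(-1)) - 38 = 41*(-1 + 1) - 38 = 41*0 - 38 = 0 - 38 = -38)
-x = -1*(-38) = 38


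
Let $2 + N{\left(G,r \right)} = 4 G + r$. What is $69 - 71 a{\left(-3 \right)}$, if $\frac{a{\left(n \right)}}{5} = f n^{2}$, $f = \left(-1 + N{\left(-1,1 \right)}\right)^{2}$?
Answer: $-114951$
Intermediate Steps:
$N{\left(G,r \right)} = -2 + r + 4 G$ ($N{\left(G,r \right)} = -2 + \left(4 G + r\right) = -2 + \left(r + 4 G\right) = -2 + r + 4 G$)
$f = 36$ ($f = \left(-1 + \left(-2 + 1 + 4 \left(-1\right)\right)\right)^{2} = \left(-1 - 5\right)^{2} = \left(-6\right)^{2} = 36$)
$a{\left(n \right)} = 180 n^{2}$ ($a{\left(n \right)} = 5 \cdot 36 n^{2} = 180 n^{2}$)
$69 - 71 a{\left(-3 \right)} = 69 - 71 \cdot 180 \left(-3\right)^{2} = 69 - 71 \cdot 180 \cdot 9 = 69 - 115020 = -114951$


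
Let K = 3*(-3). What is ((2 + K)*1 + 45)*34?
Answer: 1292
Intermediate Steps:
K = -9
((2 + K)*1 + 45)*34 = ((2 - 9)*1 + 45)*34 = (-7*1 + 45)*34 = (-7 + 45)*34 = 38*34 = 1292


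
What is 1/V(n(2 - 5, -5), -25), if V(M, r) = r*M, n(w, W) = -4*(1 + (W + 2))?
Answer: -1/200 ≈ -0.0050000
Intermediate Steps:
n(w, W) = -12 - 4*W (n(w, W) = -4*(1 + (2 + W)) = -4*(3 + W) = -12 - 4*W)
V(M, r) = M*r
1/V(n(2 - 5, -5), -25) = 1/((-12 - 4*(-5))*(-25)) = 1/((-12 + 20)*(-25)) = 1/(8*(-25)) = 1/(-200) = -1/200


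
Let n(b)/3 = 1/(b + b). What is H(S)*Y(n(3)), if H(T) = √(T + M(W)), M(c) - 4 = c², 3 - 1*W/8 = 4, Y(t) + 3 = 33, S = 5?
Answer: 30*√73 ≈ 256.32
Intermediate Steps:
n(b) = 3/(2*b) (n(b) = 3/(b + b) = 3/((2*b)) = 3*(1/(2*b)) = 3/(2*b))
Y(t) = 30 (Y(t) = -3 + 33 = 30)
W = -8 (W = 24 - 8*4 = 24 - 32 = -8)
M(c) = 4 + c²
H(T) = √(68 + T) (H(T) = √(T + (4 + (-8)²)) = √(T + (4 + 64)) = √(T + 68) = √(68 + T))
H(S)*Y(n(3)) = √(68 + 5)*30 = √73*30 = 30*√73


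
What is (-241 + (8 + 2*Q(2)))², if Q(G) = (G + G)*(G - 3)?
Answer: 58081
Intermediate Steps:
Q(G) = 2*G*(-3 + G) (Q(G) = (2*G)*(-3 + G) = 2*G*(-3 + G))
(-241 + (8 + 2*Q(2)))² = (-241 + (8 + 2*(2*2*(-3 + 2))))² = (-241 + (8 + 2*(2*2*(-1))))² = (-241 + (8 + 2*(-4)))² = (-241 + (8 - 8))² = (-241 + 0)² = (-241)² = 58081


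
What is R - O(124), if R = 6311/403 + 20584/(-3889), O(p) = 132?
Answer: -190631117/1567267 ≈ -121.63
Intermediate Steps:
R = 16248127/1567267 (R = 6311*(1/403) + 20584*(-1/3889) = 6311/403 - 20584/3889 = 16248127/1567267 ≈ 10.367)
R - O(124) = 16248127/1567267 - 1*132 = 16248127/1567267 - 132 = -190631117/1567267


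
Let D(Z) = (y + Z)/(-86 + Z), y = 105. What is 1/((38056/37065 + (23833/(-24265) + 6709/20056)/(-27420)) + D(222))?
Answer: 24371704165015200/83623513779191047 ≈ 0.29145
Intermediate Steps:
D(Z) = (105 + Z)/(-86 + Z)
1/((38056/37065 + (23833/(-24265) + 6709/20056)/(-27420)) + D(222)) = 1/((38056/37065 + (23833/(-24265) + 6709/20056)/(-27420)) + (105 + 222)/(-86 + 222)) = 1/((38056*(1/37065) + (23833*(-1/24265) + 6709*(1/20056))*(-1/27420)) + 327/136) = 1/((38056/37065 + (-23833/24265 + 6709/20056)*(-1/27420)) + (1/136)*327) = 1/((38056/37065 - 13704381/21159080*(-1/27420)) + 327/136) = 1/((38056/37065 + 4568127/193393991200) + 327/136) = 1/(1471994209346891/1433629656765600 + 327/136) = 1/(83623513779191047/24371704165015200) = 24371704165015200/83623513779191047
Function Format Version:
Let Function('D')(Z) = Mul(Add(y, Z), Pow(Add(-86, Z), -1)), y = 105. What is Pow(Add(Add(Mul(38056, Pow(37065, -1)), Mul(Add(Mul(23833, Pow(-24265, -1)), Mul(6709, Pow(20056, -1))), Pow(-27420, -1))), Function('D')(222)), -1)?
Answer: Rational(24371704165015200, 83623513779191047) ≈ 0.29145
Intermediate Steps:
Function('D')(Z) = Mul(Pow(Add(-86, Z), -1), Add(105, Z)) (Function('D')(Z) = Mul(Add(105, Z), Pow(Add(-86, Z), -1)) = Mul(Pow(Add(-86, Z), -1), Add(105, Z)))
Pow(Add(Add(Mul(38056, Pow(37065, -1)), Mul(Add(Mul(23833, Pow(-24265, -1)), Mul(6709, Pow(20056, -1))), Pow(-27420, -1))), Function('D')(222)), -1) = Pow(Add(Add(Mul(38056, Pow(37065, -1)), Mul(Add(Mul(23833, Pow(-24265, -1)), Mul(6709, Pow(20056, -1))), Pow(-27420, -1))), Mul(Pow(Add(-86, 222), -1), Add(105, 222))), -1) = Pow(Add(Add(Mul(38056, Rational(1, 37065)), Mul(Add(Mul(23833, Rational(-1, 24265)), Mul(6709, Rational(1, 20056))), Rational(-1, 27420))), Mul(Pow(136, -1), 327)), -1) = Pow(Add(Add(Rational(38056, 37065), Mul(Add(Rational(-23833, 24265), Rational(6709, 20056)), Rational(-1, 27420))), Mul(Rational(1, 136), 327)), -1) = Pow(Add(Add(Rational(38056, 37065), Mul(Rational(-13704381, 21159080), Rational(-1, 27420))), Rational(327, 136)), -1) = Pow(Add(Add(Rational(38056, 37065), Rational(4568127, 193393991200)), Rational(327, 136)), -1) = Pow(Add(Rational(1471994209346891, 1433629656765600), Rational(327, 136)), -1) = Pow(Rational(83623513779191047, 24371704165015200), -1) = Rational(24371704165015200, 83623513779191047)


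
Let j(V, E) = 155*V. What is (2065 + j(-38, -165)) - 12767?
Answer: -16592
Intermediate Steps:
(2065 + j(-38, -165)) - 12767 = (2065 + 155*(-38)) - 12767 = (2065 - 5890) - 12767 = -3825 - 12767 = -16592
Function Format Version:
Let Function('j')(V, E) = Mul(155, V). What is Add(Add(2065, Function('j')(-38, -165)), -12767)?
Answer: -16592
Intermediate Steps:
Add(Add(2065, Function('j')(-38, -165)), -12767) = Add(Add(2065, Mul(155, -38)), -12767) = Add(Add(2065, -5890), -12767) = Add(-3825, -12767) = -16592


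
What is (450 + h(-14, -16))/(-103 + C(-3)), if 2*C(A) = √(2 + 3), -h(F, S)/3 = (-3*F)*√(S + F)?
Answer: -185400/42431 - 900*√5/42431 + 1260*I*√6/42431 + 51912*I*√30/42431 ≈ -4.4169 + 6.7738*I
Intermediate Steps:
h(F, S) = 9*F*√(F + S) (h(F, S) = -3*(-3*F)*√(S + F) = -3*(-3*F)*√(F + S) = -(-9)*F*√(F + S) = 9*F*√(F + S))
C(A) = √5/2 (C(A) = √(2 + 3)/2 = √5/2)
(450 + h(-14, -16))/(-103 + C(-3)) = (450 + 9*(-14)*√(-14 - 16))/(-103 + √5/2) = (450 + 9*(-14)*√(-30))/(-103 + √5/2) = (450 + 9*(-14)*(I*√30))/(-103 + √5/2) = (450 - 126*I*√30)/(-103 + √5/2)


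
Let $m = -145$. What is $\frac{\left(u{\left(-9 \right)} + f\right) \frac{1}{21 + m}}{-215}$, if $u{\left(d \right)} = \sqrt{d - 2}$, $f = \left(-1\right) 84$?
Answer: $- \frac{21}{6665} + \frac{i \sqrt{11}}{26660} \approx -0.0031508 + 0.0001244 i$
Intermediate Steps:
$f = -84$
$u{\left(d \right)} = \sqrt{-2 + d}$
$\frac{\left(u{\left(-9 \right)} + f\right) \frac{1}{21 + m}}{-215} = \frac{\left(\sqrt{-2 - 9} - 84\right) \frac{1}{21 - 145}}{-215} = \frac{\sqrt{-11} - 84}{-124} \left(- \frac{1}{215}\right) = \left(i \sqrt{11} - 84\right) \left(- \frac{1}{124}\right) \left(- \frac{1}{215}\right) = \left(-84 + i \sqrt{11}\right) \left(- \frac{1}{124}\right) \left(- \frac{1}{215}\right) = \left(\frac{21}{31} - \frac{i \sqrt{11}}{124}\right) \left(- \frac{1}{215}\right) = - \frac{21}{6665} + \frac{i \sqrt{11}}{26660}$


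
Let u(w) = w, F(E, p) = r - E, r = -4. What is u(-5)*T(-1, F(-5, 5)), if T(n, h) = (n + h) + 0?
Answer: 0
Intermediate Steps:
F(E, p) = -4 - E
T(n, h) = h + n (T(n, h) = (h + n) + 0 = h + n)
u(-5)*T(-1, F(-5, 5)) = -5*((-4 - 1*(-5)) - 1) = -5*((-4 + 5) - 1) = -5*(1 - 1) = -5*0 = 0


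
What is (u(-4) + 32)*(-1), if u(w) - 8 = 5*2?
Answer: -50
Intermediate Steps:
u(w) = 18 (u(w) = 8 + 5*2 = 8 + 10 = 18)
(u(-4) + 32)*(-1) = (18 + 32)*(-1) = 50*(-1) = -50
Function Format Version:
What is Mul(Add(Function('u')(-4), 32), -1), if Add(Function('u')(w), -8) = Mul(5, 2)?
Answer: -50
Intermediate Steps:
Function('u')(w) = 18 (Function('u')(w) = Add(8, Mul(5, 2)) = Add(8, 10) = 18)
Mul(Add(Function('u')(-4), 32), -1) = Mul(Add(18, 32), -1) = Mul(50, -1) = -50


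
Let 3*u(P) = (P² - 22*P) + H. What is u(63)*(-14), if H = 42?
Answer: -12250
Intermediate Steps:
u(P) = 14 - 22*P/3 + P²/3 (u(P) = ((P² - 22*P) + 42)/3 = (42 + P² - 22*P)/3 = 14 - 22*P/3 + P²/3)
u(63)*(-14) = (14 - 22/3*63 + (⅓)*63²)*(-14) = (14 - 462 + (⅓)*3969)*(-14) = (14 - 462 + 1323)*(-14) = 875*(-14) = -12250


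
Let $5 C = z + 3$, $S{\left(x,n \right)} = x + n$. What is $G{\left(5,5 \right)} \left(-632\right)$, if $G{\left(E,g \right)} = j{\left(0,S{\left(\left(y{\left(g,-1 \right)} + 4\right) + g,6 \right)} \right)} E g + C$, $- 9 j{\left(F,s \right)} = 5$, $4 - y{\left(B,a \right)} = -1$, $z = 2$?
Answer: $\frac{73312}{9} \approx 8145.8$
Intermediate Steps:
$y{\left(B,a \right)} = 5$ ($y{\left(B,a \right)} = 4 - -1 = 4 + 1 = 5$)
$S{\left(x,n \right)} = n + x$
$j{\left(F,s \right)} = - \frac{5}{9}$ ($j{\left(F,s \right)} = \left(- \frac{1}{9}\right) 5 = - \frac{5}{9}$)
$C = 1$ ($C = \frac{2 + 3}{5} = \frac{1}{5} \cdot 5 = 1$)
$G{\left(E,g \right)} = 1 - \frac{5 E g}{9}$ ($G{\left(E,g \right)} = - \frac{5 E}{9} g + 1 = - \frac{5 E g}{9} + 1 = 1 - \frac{5 E g}{9}$)
$G{\left(5,5 \right)} \left(-632\right) = \left(1 - \frac{25}{9} \cdot 5\right) \left(-632\right) = \left(1 - \frac{125}{9}\right) \left(-632\right) = \left(- \frac{116}{9}\right) \left(-632\right) = \frac{73312}{9}$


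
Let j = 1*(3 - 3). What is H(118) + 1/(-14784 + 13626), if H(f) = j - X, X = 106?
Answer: -122749/1158 ≈ -106.00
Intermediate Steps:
j = 0 (j = 1*0 = 0)
H(f) = -106 (H(f) = 0 - 1*106 = 0 - 106 = -106)
H(118) + 1/(-14784 + 13626) = -106 + 1/(-14784 + 13626) = -106 + 1/(-1158) = -106 - 1/1158 = -122749/1158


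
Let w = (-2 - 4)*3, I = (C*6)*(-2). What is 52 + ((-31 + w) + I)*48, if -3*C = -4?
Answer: -3068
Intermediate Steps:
C = 4/3 (C = -⅓*(-4) = 4/3 ≈ 1.3333)
I = -16 (I = ((4/3)*6)*(-2) = 8*(-2) = -16)
w = -18 (w = -6*3 = -18)
52 + ((-31 + w) + I)*48 = 52 + ((-31 - 18) - 16)*48 = 52 + (-49 - 16)*48 = 52 - 65*48 = 52 - 3120 = -3068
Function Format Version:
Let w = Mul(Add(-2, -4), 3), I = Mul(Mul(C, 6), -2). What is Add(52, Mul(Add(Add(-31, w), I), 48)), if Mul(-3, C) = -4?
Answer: -3068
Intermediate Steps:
C = Rational(4, 3) (C = Mul(Rational(-1, 3), -4) = Rational(4, 3) ≈ 1.3333)
I = -16 (I = Mul(Mul(Rational(4, 3), 6), -2) = Mul(8, -2) = -16)
w = -18 (w = Mul(-6, 3) = -18)
Add(52, Mul(Add(Add(-31, w), I), 48)) = Add(52, Mul(Add(Add(-31, -18), -16), 48)) = Add(52, Mul(Add(-49, -16), 48)) = Add(52, Mul(-65, 48)) = Add(52, -3120) = -3068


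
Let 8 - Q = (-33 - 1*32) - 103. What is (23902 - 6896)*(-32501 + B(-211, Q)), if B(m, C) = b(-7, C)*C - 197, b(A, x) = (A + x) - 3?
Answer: -59214892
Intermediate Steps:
Q = 176 (Q = 8 - ((-33 - 1*32) - 103) = 8 - ((-33 - 32) - 103) = 8 - (-65 - 103) = 8 - 1*(-168) = 8 + 168 = 176)
b(A, x) = -3 + A + x
B(m, C) = -197 + C*(-10 + C) (B(m, C) = (-3 - 7 + C)*C - 197 = (-10 + C)*C - 197 = C*(-10 + C) - 197 = -197 + C*(-10 + C))
(23902 - 6896)*(-32501 + B(-211, Q)) = (23902 - 6896)*(-32501 + (-197 + 176*(-10 + 176))) = 17006*(-32501 + (-197 + 176*166)) = 17006*(-32501 + (-197 + 29216)) = 17006*(-32501 + 29019) = 17006*(-3482) = -59214892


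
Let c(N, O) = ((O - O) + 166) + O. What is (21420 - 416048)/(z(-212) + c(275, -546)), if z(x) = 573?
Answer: -394628/193 ≈ -2044.7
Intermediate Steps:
c(N, O) = 166 + O (c(N, O) = (0 + 166) + O = 166 + O)
(21420 - 416048)/(z(-212) + c(275, -546)) = (21420 - 416048)/(573 + (166 - 546)) = -394628/(573 - 380) = -394628/193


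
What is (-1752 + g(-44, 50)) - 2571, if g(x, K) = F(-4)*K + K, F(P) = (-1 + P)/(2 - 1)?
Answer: -4523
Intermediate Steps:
F(P) = -1 + P (F(P) = (-1 + P)/1 = (-1 + P)*1 = -1 + P)
g(x, K) = -4*K (g(x, K) = (-1 - 4)*K + K = -5*K + K = -4*K)
(-1752 + g(-44, 50)) - 2571 = (-1752 - 4*50) - 2571 = (-1752 - 200) - 2571 = -1952 - 2571 = -4523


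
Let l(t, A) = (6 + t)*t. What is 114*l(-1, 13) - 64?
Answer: -634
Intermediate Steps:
l(t, A) = t*(6 + t)
114*l(-1, 13) - 64 = 114*(-(6 - 1)) - 64 = 114*(-1*5) - 64 = 114*(-5) - 64 = -570 - 64 = -634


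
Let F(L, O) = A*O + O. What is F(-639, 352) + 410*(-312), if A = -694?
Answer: -371856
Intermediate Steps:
F(L, O) = -693*O (F(L, O) = -694*O + O = -693*O)
F(-639, 352) + 410*(-312) = -693*352 + 410*(-312) = -243936 - 127920 = -371856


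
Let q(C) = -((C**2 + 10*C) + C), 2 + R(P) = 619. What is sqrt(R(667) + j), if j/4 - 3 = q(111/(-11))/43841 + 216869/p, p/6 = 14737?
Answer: sqrt(290388663031270350030267)/21320798961 ≈ 25.275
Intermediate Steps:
R(P) = 617 (R(P) = -2 + 619 = 617)
p = 88422 (p = 6*14737 = 88422)
q(C) = -C**2 - 11*C (q(C) = -(C**2 + 11*C) = -C**2 - 11*C)
j = 5115418186310/234528788571 (j = 12 + 4*(-111/(-11)*(11 + 111/(-11))/43841 + 216869/88422) = 12 + 4*(-111*(-1/11)*(11 + 111*(-1/11))*(1/43841) + 216869*(1/88422)) = 12 + 4*(-1*(-111/11)*(11 - 111/11)*(1/43841) + 216869/88422) = 12 + 4*(-1*(-111/11)*10/11*(1/43841) + 216869/88422) = 12 + 4*((1110/121)*(1/43841) + 216869/88422) = 12 + 4*(1110/5304761 + 216869/88422) = 12 + 4*(1150536361729/469057577142) = 12 + 2301072723458/234528788571 = 5115418186310/234528788571 ≈ 21.811)
sqrt(R(667) + j) = sqrt(617 + 5115418186310/234528788571) = sqrt(149819680734617/234528788571) = sqrt(290388663031270350030267)/21320798961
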